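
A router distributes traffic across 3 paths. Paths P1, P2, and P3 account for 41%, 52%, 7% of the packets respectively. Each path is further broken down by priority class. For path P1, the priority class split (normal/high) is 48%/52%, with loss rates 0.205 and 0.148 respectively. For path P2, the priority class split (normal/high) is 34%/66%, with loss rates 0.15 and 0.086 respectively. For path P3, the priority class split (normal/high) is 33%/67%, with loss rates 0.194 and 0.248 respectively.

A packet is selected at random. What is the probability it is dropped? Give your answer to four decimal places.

P(L|P1) = 0.48·0.205 + 0.52·0.148 = 0.0984 + 0.07696 = 0.17536
P(L|P2) = 0.34·0.15 + 0.66·0.086 = 0.051 + 0.05676 = 0.10776
P(L|P3) = 0.33·0.194 + 0.67·0.248 = 0.06402 + 0.16616 = 0.23018
Then overall,
P(L) = 0.41·0.17536 + 0.52·0.10776 + 0.07·0.23018
      = 0.0718976 + 0.0560352 + 0.0161126 = 0.1440454

P(L) ≈ 0.1440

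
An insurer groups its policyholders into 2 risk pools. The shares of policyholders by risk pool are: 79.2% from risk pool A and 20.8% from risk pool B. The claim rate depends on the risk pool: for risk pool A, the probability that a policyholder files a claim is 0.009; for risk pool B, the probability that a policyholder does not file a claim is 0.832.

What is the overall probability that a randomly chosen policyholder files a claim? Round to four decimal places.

P(C) ≈ 0.0421

P(C|B) = 1 − 0.832 = 0.168.
P(C) = P(C|A)·P(A) + P(C|B)·P(B)
      = 0.009·0.792 + 0.168·0.208
      = 0.007128 + 0.034944 = 0.042072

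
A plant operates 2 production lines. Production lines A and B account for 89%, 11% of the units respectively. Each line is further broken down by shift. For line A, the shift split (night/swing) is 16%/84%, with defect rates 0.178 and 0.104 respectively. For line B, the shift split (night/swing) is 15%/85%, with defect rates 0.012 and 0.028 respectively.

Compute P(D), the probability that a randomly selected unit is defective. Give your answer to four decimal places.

0.1059

P(D|A) = 0.16·0.178 + 0.84·0.104 = 0.02848 + 0.08736 = 0.11584
P(D|B) = 0.15·0.012 + 0.85·0.028 = 0.0018 + 0.0238 = 0.0256
By total probability over the outer partition,
P(D) = 0.89·0.11584 + 0.11·0.0256
      = 0.1030976 + 0.002816 = 0.1059136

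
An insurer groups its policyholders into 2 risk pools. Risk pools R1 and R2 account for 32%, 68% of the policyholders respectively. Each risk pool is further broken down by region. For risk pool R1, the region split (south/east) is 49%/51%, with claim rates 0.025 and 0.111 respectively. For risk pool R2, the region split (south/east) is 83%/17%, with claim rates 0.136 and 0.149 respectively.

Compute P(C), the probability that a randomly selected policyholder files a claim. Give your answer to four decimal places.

P(C) ≈ 0.1160

P(C|R1) = 0.49·0.025 + 0.51·0.111 = 0.01225 + 0.05661 = 0.06886
P(C|R2) = 0.83·0.136 + 0.17·0.149 = 0.11288 + 0.02533 = 0.13821
By total probability over the outer partition,
P(C) = 0.32·0.06886 + 0.68·0.13821
      = 0.0220352 + 0.0939828 = 0.116018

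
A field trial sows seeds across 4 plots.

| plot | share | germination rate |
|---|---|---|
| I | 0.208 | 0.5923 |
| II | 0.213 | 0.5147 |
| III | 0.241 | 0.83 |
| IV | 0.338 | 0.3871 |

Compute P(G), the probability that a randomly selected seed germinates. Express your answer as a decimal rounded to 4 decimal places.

P(G) = P(G|I)·P(I) + P(G|II)·P(II) + P(G|III)·P(III) + P(G|IV)·P(IV)
      = 0.5923·0.208 + 0.5147·0.213 + 0.83·0.241 + 0.3871·0.338
      = 0.1231984 + 0.1096311 + 0.20003 + 0.1308398 = 0.5636993

0.5637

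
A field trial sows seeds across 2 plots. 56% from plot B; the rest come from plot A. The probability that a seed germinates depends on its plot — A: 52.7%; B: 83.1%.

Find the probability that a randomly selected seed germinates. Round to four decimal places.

P(A) = 1 − (0.56) = 0.44.
Using total probability over the partition,
P(G) = P(G|A)·P(A) + P(G|B)·P(B)
      = 0.527·0.44 + 0.831·0.56
      = 0.23188 + 0.46536 = 0.69724

0.6972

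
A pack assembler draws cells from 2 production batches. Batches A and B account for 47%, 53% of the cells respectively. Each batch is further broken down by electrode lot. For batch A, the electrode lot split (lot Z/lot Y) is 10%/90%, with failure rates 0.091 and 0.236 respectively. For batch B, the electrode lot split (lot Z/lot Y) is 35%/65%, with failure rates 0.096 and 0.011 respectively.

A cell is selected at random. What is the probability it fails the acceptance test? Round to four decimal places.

P(F) ≈ 0.1257

P(F|A) = 0.1·0.091 + 0.9·0.236 = 0.0091 + 0.2124 = 0.2215
P(F|B) = 0.35·0.096 + 0.65·0.011 = 0.0336 + 0.00715 = 0.04075
By total probability over the outer partition,
P(F) = 0.47·0.2215 + 0.53·0.04075
      = 0.104105 + 0.0215975 = 0.1257025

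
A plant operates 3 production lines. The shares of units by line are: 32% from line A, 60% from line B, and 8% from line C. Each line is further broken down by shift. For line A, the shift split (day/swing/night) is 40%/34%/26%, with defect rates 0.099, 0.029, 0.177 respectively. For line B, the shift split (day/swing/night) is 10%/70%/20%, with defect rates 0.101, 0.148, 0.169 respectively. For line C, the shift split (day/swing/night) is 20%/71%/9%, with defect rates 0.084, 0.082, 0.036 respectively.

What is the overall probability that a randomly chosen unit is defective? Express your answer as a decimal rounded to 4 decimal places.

P(D|A) = 0.4·0.099 + 0.34·0.029 + 0.26·0.177 = 0.0396 + 0.00986 + 0.04602 = 0.09548
P(D|B) = 0.1·0.101 + 0.7·0.148 + 0.2·0.169 = 0.0101 + 0.1036 + 0.0338 = 0.1475
P(D|C) = 0.2·0.084 + 0.71·0.082 + 0.09·0.036 = 0.0168 + 0.05822 + 0.00324 = 0.07826
By total probability over the outer partition,
P(D) = 0.32·0.09548 + 0.6·0.1475 + 0.08·0.07826
      = 0.0305536 + 0.0885 + 0.0062608 = 0.1253144

P(D) ≈ 0.1253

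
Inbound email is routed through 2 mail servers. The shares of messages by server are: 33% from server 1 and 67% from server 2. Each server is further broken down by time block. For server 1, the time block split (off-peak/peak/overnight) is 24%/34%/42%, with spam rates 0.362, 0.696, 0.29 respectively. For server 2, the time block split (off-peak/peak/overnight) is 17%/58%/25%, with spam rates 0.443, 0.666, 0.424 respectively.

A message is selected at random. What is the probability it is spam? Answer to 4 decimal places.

0.5272

P(S|1) = 0.24·0.362 + 0.34·0.696 + 0.42·0.29 = 0.08688 + 0.23664 + 0.1218 = 0.44532
P(S|2) = 0.17·0.443 + 0.58·0.666 + 0.25·0.424 = 0.07531 + 0.38628 + 0.106 = 0.56759
Then overall,
P(S) = 0.33·0.44532 + 0.67·0.56759
      = 0.1469556 + 0.3802853 = 0.5272409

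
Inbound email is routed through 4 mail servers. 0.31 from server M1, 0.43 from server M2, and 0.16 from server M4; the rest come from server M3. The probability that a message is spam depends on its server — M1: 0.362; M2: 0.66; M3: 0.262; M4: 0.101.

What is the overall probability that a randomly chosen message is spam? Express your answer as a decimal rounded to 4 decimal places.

P(M3) = 1 − (0.31 + 0.43 + 0.16) = 0.1.
P(S) = P(S|M1)·P(M1) + P(S|M2)·P(M2) + P(S|M3)·P(M3) + P(S|M4)·P(M4)
      = 0.362·0.31 + 0.66·0.43 + 0.262·0.1 + 0.101·0.16
      = 0.11222 + 0.2838 + 0.0262 + 0.01616 = 0.43838

0.4384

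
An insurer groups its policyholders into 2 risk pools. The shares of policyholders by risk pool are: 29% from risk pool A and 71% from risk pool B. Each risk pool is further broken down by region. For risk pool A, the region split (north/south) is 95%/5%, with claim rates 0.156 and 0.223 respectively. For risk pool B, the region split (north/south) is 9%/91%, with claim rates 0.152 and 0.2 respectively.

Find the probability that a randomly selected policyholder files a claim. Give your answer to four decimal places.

P(C) ≈ 0.1851

P(C|A) = 0.95·0.156 + 0.05·0.223 = 0.1482 + 0.01115 = 0.15935
P(C|B) = 0.09·0.152 + 0.91·0.2 = 0.01368 + 0.182 = 0.19568
Then overall,
P(C) = 0.29·0.15935 + 0.71·0.19568
      = 0.0462115 + 0.1389328 = 0.1851443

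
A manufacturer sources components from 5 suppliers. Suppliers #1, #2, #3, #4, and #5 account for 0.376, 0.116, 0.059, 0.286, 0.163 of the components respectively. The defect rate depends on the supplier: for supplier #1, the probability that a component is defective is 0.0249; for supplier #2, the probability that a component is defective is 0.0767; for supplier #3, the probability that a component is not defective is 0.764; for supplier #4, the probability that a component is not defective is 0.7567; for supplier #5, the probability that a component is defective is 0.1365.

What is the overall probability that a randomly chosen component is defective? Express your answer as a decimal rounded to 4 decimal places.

P(D) ≈ 0.1240

P(D|#3) = 1 − 0.764 = 0.236.
P(D|#4) = 1 − 0.7567 = 0.2433.
Using total probability over the partition,
P(D) = P(D|#1)·P(#1) + P(D|#2)·P(#2) + P(D|#3)·P(#3) + P(D|#4)·P(#4) + P(D|#5)·P(#5)
      = 0.0249·0.376 + 0.0767·0.116 + 0.236·0.059 + 0.2433·0.286 + 0.1365·0.163
      = 0.0093624 + 0.0088972 + 0.013924 + 0.0695838 + 0.0222495 = 0.1240169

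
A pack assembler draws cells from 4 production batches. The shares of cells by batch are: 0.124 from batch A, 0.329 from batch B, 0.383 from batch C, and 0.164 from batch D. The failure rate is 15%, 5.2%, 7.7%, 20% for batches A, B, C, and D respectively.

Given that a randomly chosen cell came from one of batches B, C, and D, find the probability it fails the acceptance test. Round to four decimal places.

Let S = {B, C, D}.
P(S) = 0.329 + 0.383 + 0.164 = 0.876.
P(F ∩ S) = 0.052·0.329 + 0.077·0.383 + 0.2·0.164 = 0.017108 + 0.029491 + 0.0328 = 0.079399.
P(F | S) = 0.079399 / 0.876 = 0.090638…

0.0906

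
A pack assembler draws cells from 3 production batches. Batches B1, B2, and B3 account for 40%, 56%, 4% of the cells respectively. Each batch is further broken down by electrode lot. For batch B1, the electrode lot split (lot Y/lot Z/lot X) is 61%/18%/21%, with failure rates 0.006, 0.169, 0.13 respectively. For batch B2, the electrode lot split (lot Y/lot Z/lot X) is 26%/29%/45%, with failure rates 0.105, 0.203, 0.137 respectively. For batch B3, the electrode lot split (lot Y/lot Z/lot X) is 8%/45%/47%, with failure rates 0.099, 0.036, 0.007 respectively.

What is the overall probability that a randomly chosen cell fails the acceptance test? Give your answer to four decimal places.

P(F|B1) = 0.61·0.006 + 0.18·0.169 + 0.21·0.13 = 0.00366 + 0.03042 + 0.0273 = 0.06138
P(F|B2) = 0.26·0.105 + 0.29·0.203 + 0.45·0.137 = 0.0273 + 0.05887 + 0.06165 = 0.14782
P(F|B3) = 0.08·0.099 + 0.45·0.036 + 0.47·0.007 = 0.00792 + 0.0162 + 0.00329 = 0.02741
Then overall,
P(F) = 0.4·0.06138 + 0.56·0.14782 + 0.04·0.02741
      = 0.024552 + 0.0827792 + 0.0010964 = 0.1084276

P(F) ≈ 0.1084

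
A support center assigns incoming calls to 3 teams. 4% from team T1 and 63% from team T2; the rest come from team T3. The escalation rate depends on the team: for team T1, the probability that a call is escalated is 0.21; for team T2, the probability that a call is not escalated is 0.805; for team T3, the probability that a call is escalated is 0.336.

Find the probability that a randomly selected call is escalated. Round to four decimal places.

P(E) ≈ 0.2421

P(T3) = 1 − (0.04 + 0.63) = 0.33.
P(E|T2) = 1 − 0.805 = 0.195.
P(E) = P(E|T1)·P(T1) + P(E|T2)·P(T2) + P(E|T3)·P(T3)
      = 0.21·0.04 + 0.195·0.63 + 0.336·0.33
      = 0.0084 + 0.12285 + 0.11088 = 0.24213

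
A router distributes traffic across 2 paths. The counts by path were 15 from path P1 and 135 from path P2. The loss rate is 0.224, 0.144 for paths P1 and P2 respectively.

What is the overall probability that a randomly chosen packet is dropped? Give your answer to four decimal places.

0.1520

Total: 15 + 135 = 150.
P(P1) = 15/150 = 0.1. P(P2) = 135/150 = 0.9.
P(L) = P(L|P1)·P(P1) + P(L|P2)·P(P2)
      = 0.224·0.1 + 0.144·0.9
      = 0.0224 + 0.1296 = 0.152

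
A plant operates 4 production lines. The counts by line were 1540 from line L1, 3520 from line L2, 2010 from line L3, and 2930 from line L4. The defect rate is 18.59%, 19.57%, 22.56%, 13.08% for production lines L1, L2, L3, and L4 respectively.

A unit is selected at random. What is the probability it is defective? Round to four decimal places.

0.1812

Total: 1540 + 3520 + 2010 + 2930 = 10000.
P(L1) = 1540/10000 = 0.154. P(L2) = 3520/10000 = 0.352. P(L3) = 2010/10000 = 0.201. P(L4) = 2930/10000 = 0.293.
P(D) = P(D|L1)·P(L1) + P(D|L2)·P(L2) + P(D|L3)·P(L3) + P(D|L4)·P(L4)
      = 0.1859·0.154 + 0.1957·0.352 + 0.2256·0.201 + 0.1308·0.293
      = 0.0286286 + 0.0688864 + 0.0453456 + 0.0383244 = 0.181185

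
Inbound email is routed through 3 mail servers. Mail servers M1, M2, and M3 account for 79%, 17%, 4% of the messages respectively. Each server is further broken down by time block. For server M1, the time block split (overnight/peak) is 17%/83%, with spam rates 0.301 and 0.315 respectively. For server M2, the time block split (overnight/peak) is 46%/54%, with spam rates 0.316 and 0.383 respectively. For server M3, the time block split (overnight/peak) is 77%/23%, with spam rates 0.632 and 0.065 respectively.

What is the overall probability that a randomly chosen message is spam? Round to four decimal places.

0.3269

P(S|M1) = 0.17·0.301 + 0.83·0.315 = 0.05117 + 0.26145 = 0.31262
P(S|M2) = 0.46·0.316 + 0.54·0.383 = 0.14536 + 0.20682 = 0.35218
P(S|M3) = 0.77·0.632 + 0.23·0.065 = 0.48664 + 0.01495 = 0.50159
By total probability over the outer partition,
P(S) = 0.79·0.31262 + 0.17·0.35218 + 0.04·0.50159
      = 0.2469698 + 0.0598706 + 0.0200636 = 0.326904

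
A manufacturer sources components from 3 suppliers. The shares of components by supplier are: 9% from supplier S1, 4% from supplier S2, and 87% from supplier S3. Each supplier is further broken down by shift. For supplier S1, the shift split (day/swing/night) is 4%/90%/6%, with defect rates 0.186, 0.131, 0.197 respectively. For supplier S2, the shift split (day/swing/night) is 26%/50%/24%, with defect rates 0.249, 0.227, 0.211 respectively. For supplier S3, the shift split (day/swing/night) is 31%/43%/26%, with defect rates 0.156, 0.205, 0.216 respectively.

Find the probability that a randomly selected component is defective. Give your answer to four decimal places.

P(D|S1) = 0.04·0.186 + 0.9·0.131 + 0.06·0.197 = 0.00744 + 0.1179 + 0.01182 = 0.13716
P(D|S2) = 0.26·0.249 + 0.5·0.227 + 0.24·0.211 = 0.06474 + 0.1135 + 0.05064 = 0.22888
P(D|S3) = 0.31·0.156 + 0.43·0.205 + 0.26·0.216 = 0.04836 + 0.08815 + 0.05616 = 0.19267
Then overall,
P(D) = 0.09·0.13716 + 0.04·0.22888 + 0.87·0.19267
      = 0.0123444 + 0.0091552 + 0.1676229 = 0.1891225

P(D) ≈ 0.1891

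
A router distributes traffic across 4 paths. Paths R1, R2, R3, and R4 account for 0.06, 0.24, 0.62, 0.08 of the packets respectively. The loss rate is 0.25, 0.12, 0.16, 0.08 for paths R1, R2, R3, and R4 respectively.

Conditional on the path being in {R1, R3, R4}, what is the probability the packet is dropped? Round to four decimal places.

0.1587

Let S = {R1, R3, R4}.
P(S) = 0.06 + 0.62 + 0.08 = 0.76.
P(L ∩ S) = 0.25·0.06 + 0.16·0.62 + 0.08·0.08 = 0.015 + 0.0992 + 0.0064 = 0.1206.
P(L | S) = 0.1206 / 0.76 = 0.158684…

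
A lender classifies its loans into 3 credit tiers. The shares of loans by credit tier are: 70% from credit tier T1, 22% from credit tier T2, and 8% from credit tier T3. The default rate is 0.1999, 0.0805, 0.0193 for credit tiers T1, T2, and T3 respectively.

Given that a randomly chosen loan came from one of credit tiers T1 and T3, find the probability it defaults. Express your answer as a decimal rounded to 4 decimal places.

0.1814

Let S = {T1, T3}.
P(S) = 0.7 + 0.08 = 0.78.
P(D ∩ S) = 0.1999·0.7 + 0.0193·0.08 = 0.13993 + 0.001544 = 0.141474.
P(D | S) = 0.141474 / 0.78 = 0.181377…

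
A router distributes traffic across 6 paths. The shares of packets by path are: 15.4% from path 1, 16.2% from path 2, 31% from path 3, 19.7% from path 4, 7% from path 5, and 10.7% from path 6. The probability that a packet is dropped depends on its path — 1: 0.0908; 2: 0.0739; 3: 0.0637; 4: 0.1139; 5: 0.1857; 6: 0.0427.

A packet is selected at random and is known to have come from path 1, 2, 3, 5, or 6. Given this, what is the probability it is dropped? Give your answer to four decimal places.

Let S = {1, 2, 3, 5, 6}.
P(S) = 0.154 + 0.162 + 0.31 + 0.07 + 0.107 = 0.803.
P(L ∩ S) = 0.0908·0.154 + 0.0739·0.162 + 0.0637·0.31 + 0.1857·0.07 + 0.0427·0.107 = 0.0139832 + 0.0119718 + 0.019747 + 0.012999 + 0.0045689 = 0.0632699.
P(L | S) = 0.0632699 / 0.803 = 0.078792…

P(L|S) ≈ 0.0788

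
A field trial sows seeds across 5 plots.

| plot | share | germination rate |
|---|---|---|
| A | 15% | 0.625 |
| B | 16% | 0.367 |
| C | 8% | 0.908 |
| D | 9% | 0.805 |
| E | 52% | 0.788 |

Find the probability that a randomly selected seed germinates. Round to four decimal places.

0.7073

P(G) = P(G|A)·P(A) + P(G|B)·P(B) + P(G|C)·P(C) + P(G|D)·P(D) + P(G|E)·P(E)
      = 0.625·0.15 + 0.367·0.16 + 0.908·0.08 + 0.805·0.09 + 0.788·0.52
      = 0.09375 + 0.05872 + 0.07264 + 0.07245 + 0.40976 = 0.70732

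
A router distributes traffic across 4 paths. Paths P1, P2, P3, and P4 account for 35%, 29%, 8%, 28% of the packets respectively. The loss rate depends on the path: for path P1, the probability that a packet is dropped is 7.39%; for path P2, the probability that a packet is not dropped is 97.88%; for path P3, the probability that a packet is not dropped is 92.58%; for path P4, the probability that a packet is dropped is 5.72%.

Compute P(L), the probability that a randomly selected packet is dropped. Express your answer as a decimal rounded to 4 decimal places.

P(L|P2) = 1 − 0.9788 = 0.0212.
P(L|P3) = 1 − 0.9258 = 0.0742.
P(L) = P(L|P1)·P(P1) + P(L|P2)·P(P2) + P(L|P3)·P(P3) + P(L|P4)·P(P4)
      = 0.0739·0.35 + 0.0212·0.29 + 0.0742·0.08 + 0.0572·0.28
      = 0.025865 + 0.006148 + 0.005936 + 0.016016 = 0.053965

0.0540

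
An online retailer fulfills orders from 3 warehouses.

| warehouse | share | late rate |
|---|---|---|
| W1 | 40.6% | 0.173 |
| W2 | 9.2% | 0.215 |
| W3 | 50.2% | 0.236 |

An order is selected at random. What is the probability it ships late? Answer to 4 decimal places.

Using total probability over the partition,
P(L) = P(L|W1)·P(W1) + P(L|W2)·P(W2) + P(L|W3)·P(W3)
      = 0.173·0.406 + 0.215·0.092 + 0.236·0.502
      = 0.070238 + 0.01978 + 0.118472 = 0.20849

P(L) ≈ 0.2085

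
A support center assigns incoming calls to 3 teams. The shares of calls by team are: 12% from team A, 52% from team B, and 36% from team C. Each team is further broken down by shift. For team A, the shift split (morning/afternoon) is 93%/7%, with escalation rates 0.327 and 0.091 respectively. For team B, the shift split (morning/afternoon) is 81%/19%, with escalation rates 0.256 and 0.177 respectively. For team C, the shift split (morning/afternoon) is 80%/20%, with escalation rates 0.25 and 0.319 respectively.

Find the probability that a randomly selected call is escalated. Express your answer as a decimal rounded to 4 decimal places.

P(E|A) = 0.93·0.327 + 0.07·0.091 = 0.30411 + 0.00637 = 0.31048
P(E|B) = 0.81·0.256 + 0.19·0.177 = 0.20736 + 0.03363 = 0.24099
P(E|C) = 0.8·0.25 + 0.2·0.319 = 0.2 + 0.0638 = 0.2638
Then overall,
P(E) = 0.12·0.31048 + 0.52·0.24099 + 0.36·0.2638
      = 0.0372576 + 0.1253148 + 0.094968 = 0.2575404

0.2575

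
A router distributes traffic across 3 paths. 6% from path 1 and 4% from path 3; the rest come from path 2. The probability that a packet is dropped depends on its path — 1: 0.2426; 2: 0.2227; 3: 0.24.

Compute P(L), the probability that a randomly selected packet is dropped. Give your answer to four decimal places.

P(2) = 1 − (0.06 + 0.04) = 0.9.
P(L) = P(L|1)·P(1) + P(L|2)·P(2) + P(L|3)·P(3)
      = 0.2426·0.06 + 0.2227·0.9 + 0.24·0.04
      = 0.014556 + 0.20043 + 0.0096 = 0.224586

P(L) ≈ 0.2246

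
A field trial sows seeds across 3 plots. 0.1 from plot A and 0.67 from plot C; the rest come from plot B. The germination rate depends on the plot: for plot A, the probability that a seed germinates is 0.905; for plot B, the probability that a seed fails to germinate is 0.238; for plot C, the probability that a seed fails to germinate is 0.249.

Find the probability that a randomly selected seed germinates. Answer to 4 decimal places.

P(B) = 1 − (0.1 + 0.67) = 0.23.
P(G|B) = 1 − 0.238 = 0.762.
P(G|C) = 1 − 0.249 = 0.751.
P(G) = P(G|A)·P(A) + P(G|B)·P(B) + P(G|C)·P(C)
      = 0.905·0.1 + 0.762·0.23 + 0.751·0.67
      = 0.0905 + 0.17526 + 0.50317 = 0.76893

0.7689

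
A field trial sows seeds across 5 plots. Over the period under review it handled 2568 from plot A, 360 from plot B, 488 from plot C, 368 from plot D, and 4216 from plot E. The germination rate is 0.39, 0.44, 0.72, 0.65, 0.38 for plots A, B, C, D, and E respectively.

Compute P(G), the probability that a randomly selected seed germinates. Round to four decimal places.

Total: 2568 + 360 + 488 + 368 + 4216 = 8000.
P(A) = 2568/8000 = 0.321. P(B) = 360/8000 = 0.045. P(C) = 488/8000 = 0.061. P(D) = 368/8000 = 0.046. P(E) = 4216/8000 = 0.527.
P(G) = P(G|A)·P(A) + P(G|B)·P(B) + P(G|C)·P(C) + P(G|D)·P(D) + P(G|E)·P(E)
      = 0.39·0.321 + 0.44·0.045 + 0.72·0.061 + 0.65·0.046 + 0.38·0.527
      = 0.12519 + 0.0198 + 0.04392 + 0.0299 + 0.20026 = 0.41907

P(G) ≈ 0.4191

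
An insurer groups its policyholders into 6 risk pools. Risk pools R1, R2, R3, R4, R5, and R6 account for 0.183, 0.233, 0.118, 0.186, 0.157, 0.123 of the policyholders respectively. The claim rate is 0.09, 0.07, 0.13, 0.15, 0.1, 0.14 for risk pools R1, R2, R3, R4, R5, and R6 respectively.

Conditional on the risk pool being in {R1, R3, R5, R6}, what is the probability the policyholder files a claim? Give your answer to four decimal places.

P(C|S) ≈ 0.1114

Let S = {R1, R3, R5, R6}.
P(S) = 0.183 + 0.118 + 0.157 + 0.123 = 0.581.
P(C ∩ S) = 0.09·0.183 + 0.13·0.118 + 0.1·0.157 + 0.14·0.123 = 0.01647 + 0.01534 + 0.0157 + 0.01722 = 0.06473.
P(C | S) = 0.06473 / 0.581 = 0.111411…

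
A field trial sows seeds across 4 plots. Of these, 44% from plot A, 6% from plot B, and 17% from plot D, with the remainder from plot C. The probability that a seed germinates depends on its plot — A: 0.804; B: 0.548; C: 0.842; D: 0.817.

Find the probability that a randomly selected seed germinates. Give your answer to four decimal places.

0.8034

P(C) = 1 − (0.44 + 0.06 + 0.17) = 0.33.
P(G) = P(G|A)·P(A) + P(G|B)·P(B) + P(G|C)·P(C) + P(G|D)·P(D)
      = 0.804·0.44 + 0.548·0.06 + 0.842·0.33 + 0.817·0.17
      = 0.35376 + 0.03288 + 0.27786 + 0.13889 = 0.80339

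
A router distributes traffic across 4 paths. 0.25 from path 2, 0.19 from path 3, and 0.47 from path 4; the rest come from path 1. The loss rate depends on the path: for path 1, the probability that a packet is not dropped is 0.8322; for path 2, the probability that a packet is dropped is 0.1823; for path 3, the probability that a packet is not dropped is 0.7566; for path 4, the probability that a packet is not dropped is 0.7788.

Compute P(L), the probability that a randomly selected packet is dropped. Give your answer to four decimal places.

P(L) ≈ 0.2109

P(1) = 1 − (0.25 + 0.19 + 0.47) = 0.09.
P(L|1) = 1 − 0.8322 = 0.1678.
P(L|3) = 1 − 0.7566 = 0.2434.
P(L|4) = 1 − 0.7788 = 0.2212.
P(L) = P(L|1)·P(1) + P(L|2)·P(2) + P(L|3)·P(3) + P(L|4)·P(4)
      = 0.1678·0.09 + 0.1823·0.25 + 0.2434·0.19 + 0.2212·0.47
      = 0.015102 + 0.045575 + 0.046246 + 0.103964 = 0.210887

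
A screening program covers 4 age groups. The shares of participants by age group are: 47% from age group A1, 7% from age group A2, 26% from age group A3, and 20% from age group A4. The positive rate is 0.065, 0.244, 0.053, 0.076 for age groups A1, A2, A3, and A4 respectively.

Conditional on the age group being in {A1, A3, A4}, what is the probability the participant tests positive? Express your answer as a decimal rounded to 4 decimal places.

P(T|S) ≈ 0.0640

Let S = {A1, A3, A4}.
P(S) = 0.47 + 0.26 + 0.2 = 0.93.
P(T ∩ S) = 0.065·0.47 + 0.053·0.26 + 0.076·0.2 = 0.03055 + 0.01378 + 0.0152 = 0.05953.
P(T | S) = 0.05953 / 0.93 = 0.064011…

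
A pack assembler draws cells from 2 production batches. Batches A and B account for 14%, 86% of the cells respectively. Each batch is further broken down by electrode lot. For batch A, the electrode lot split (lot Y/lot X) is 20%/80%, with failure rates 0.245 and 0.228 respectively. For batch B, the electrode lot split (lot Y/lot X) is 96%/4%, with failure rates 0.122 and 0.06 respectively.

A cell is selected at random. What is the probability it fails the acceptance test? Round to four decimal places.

P(F) ≈ 0.1352

P(F|A) = 0.2·0.245 + 0.8·0.228 = 0.049 + 0.1824 = 0.2314
P(F|B) = 0.96·0.122 + 0.04·0.06 = 0.11712 + 0.0024 = 0.11952
By total probability over the outer partition,
P(F) = 0.14·0.2314 + 0.86·0.11952
      = 0.032396 + 0.1027872 = 0.1351832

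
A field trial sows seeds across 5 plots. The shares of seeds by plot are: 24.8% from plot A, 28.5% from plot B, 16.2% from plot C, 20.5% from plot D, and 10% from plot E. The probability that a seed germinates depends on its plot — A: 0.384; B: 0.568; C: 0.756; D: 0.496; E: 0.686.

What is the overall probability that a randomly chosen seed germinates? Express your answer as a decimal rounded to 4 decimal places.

0.5499

Summing over the partition,
P(G) = P(G|A)·P(A) + P(G|B)·P(B) + P(G|C)·P(C) + P(G|D)·P(D) + P(G|E)·P(E)
      = 0.384·0.248 + 0.568·0.285 + 0.756·0.162 + 0.496·0.205 + 0.686·0.1
      = 0.095232 + 0.16188 + 0.122472 + 0.10168 + 0.0686 = 0.549864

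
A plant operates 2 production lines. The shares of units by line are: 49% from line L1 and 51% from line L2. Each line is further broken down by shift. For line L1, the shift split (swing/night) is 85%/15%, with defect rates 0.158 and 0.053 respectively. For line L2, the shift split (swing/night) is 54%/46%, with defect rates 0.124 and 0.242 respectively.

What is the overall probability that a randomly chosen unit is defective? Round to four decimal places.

P(D|L1) = 0.85·0.158 + 0.15·0.053 = 0.1343 + 0.00795 = 0.14225
P(D|L2) = 0.54·0.124 + 0.46·0.242 = 0.06696 + 0.11132 = 0.17828
By total probability over the outer partition,
P(D) = 0.49·0.14225 + 0.51·0.17828
      = 0.0697025 + 0.0909228 = 0.1606253

0.1606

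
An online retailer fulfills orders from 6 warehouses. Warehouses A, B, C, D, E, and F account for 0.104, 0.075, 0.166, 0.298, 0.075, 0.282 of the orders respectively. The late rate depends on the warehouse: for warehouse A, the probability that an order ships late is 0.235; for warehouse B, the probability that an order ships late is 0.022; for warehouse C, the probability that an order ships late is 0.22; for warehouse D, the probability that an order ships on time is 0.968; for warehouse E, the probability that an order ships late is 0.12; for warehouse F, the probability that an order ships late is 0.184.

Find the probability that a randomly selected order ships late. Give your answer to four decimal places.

P(L) ≈ 0.1330

P(L|D) = 1 − 0.968 = 0.032.
P(L) = P(L|A)·P(A) + P(L|B)·P(B) + P(L|C)·P(C) + P(L|D)·P(D) + P(L|E)·P(E) + P(L|F)·P(F)
      = 0.235·0.104 + 0.022·0.075 + 0.22·0.166 + 0.032·0.298 + 0.12·0.075 + 0.184·0.282
      = 0.02444 + 0.00165 + 0.03652 + 0.009536 + 0.009 + 0.051888 = 0.133034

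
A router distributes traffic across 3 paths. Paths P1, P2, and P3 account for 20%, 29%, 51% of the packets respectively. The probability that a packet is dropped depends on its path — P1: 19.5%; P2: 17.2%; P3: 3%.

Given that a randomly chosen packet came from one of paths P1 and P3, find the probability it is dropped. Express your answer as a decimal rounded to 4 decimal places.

P(L|S) ≈ 0.0765

Let S = {P1, P3}.
P(S) = 0.2 + 0.51 = 0.71.
P(L ∩ S) = 0.195·0.2 + 0.03·0.51 = 0.039 + 0.0153 = 0.0543.
P(L | S) = 0.0543 / 0.71 = 0.076479…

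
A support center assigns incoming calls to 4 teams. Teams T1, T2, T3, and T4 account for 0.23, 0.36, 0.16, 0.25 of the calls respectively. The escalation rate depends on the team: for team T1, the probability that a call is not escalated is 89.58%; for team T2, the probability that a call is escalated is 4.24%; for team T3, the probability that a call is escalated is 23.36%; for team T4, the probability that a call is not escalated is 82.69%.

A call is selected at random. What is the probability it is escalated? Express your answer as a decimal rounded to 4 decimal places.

P(E|T1) = 1 − 0.8958 = 0.1042.
P(E|T4) = 1 − 0.8269 = 0.1731.
P(E) = P(E|T1)·P(T1) + P(E|T2)·P(T2) + P(E|T3)·P(T3) + P(E|T4)·P(T4)
      = 0.1042·0.23 + 0.0424·0.36 + 0.2336·0.16 + 0.1731·0.25
      = 0.023966 + 0.015264 + 0.037376 + 0.043275 = 0.119881

P(E) ≈ 0.1199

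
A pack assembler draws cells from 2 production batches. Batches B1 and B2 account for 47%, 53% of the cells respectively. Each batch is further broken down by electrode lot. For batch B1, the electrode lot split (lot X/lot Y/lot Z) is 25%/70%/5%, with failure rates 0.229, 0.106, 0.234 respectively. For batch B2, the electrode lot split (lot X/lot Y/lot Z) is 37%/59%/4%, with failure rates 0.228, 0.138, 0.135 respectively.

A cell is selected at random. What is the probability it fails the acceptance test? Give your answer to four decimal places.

P(F) ≈ 0.1580

P(F|B1) = 0.25·0.229 + 0.7·0.106 + 0.05·0.234 = 0.05725 + 0.0742 + 0.0117 = 0.14315
P(F|B2) = 0.37·0.228 + 0.59·0.138 + 0.04·0.135 = 0.08436 + 0.08142 + 0.0054 = 0.17118
By total probability over the outer partition,
P(F) = 0.47·0.14315 + 0.53·0.17118
      = 0.0672805 + 0.0907254 = 0.1580059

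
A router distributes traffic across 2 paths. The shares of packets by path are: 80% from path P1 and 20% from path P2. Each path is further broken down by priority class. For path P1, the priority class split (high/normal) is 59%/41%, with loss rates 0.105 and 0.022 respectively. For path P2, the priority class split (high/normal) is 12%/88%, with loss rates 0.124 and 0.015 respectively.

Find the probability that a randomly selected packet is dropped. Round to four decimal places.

P(L|P1) = 0.59·0.105 + 0.41·0.022 = 0.06195 + 0.00902 = 0.07097
P(L|P2) = 0.12·0.124 + 0.88·0.015 = 0.01488 + 0.0132 = 0.02808
Then overall,
P(L) = 0.8·0.07097 + 0.2·0.02808
      = 0.056776 + 0.005616 = 0.062392

P(L) ≈ 0.0624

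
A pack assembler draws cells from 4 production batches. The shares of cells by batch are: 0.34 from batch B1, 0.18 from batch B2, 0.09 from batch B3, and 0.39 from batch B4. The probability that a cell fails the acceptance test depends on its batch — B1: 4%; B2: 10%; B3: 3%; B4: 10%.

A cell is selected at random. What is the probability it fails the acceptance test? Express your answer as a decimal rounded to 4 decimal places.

P(F) = P(F|B1)·P(B1) + P(F|B2)·P(B2) + P(F|B3)·P(B3) + P(F|B4)·P(B4)
      = 0.04·0.34 + 0.1·0.18 + 0.03·0.09 + 0.1·0.39
      = 0.0136 + 0.018 + 0.0027 + 0.039 = 0.0733

P(F) ≈ 0.0733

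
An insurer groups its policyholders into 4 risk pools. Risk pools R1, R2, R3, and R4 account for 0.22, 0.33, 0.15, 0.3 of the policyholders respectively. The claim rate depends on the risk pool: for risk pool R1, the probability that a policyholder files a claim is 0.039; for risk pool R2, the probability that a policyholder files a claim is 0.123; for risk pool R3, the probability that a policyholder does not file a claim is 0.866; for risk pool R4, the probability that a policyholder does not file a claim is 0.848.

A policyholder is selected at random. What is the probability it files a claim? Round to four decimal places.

P(C) ≈ 0.1149

P(C|R3) = 1 − 0.866 = 0.134.
P(C|R4) = 1 − 0.848 = 0.152.
Using total probability over the partition,
P(C) = P(C|R1)·P(R1) + P(C|R2)·P(R2) + P(C|R3)·P(R3) + P(C|R4)·P(R4)
      = 0.039·0.22 + 0.123·0.33 + 0.134·0.15 + 0.152·0.3
      = 0.00858 + 0.04059 + 0.0201 + 0.0456 = 0.11487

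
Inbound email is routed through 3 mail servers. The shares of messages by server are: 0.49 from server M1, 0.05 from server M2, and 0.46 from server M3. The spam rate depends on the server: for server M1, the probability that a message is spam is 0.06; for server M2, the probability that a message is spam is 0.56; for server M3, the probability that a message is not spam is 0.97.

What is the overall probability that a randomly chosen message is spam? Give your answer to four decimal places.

P(S|M3) = 1 − 0.97 = 0.03.
P(S) = P(S|M1)·P(M1) + P(S|M2)·P(M2) + P(S|M3)·P(M3)
      = 0.06·0.49 + 0.56·0.05 + 0.03·0.46
      = 0.0294 + 0.028 + 0.0138 = 0.0712

0.0712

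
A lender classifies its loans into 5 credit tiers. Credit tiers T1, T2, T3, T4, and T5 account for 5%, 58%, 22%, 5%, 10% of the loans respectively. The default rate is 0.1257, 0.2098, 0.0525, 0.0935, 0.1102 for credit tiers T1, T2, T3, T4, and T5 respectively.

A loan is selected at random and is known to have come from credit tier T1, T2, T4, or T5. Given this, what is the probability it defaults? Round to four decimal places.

P(D|S) ≈ 0.1842

Let S = {T1, T2, T4, T5}.
P(S) = 0.05 + 0.58 + 0.05 + 0.1 = 0.78.
P(D ∩ S) = 0.1257·0.05 + 0.2098·0.58 + 0.0935·0.05 + 0.1102·0.1 = 0.006285 + 0.121684 + 0.004675 + 0.01102 = 0.143664.
P(D | S) = 0.143664 / 0.78 = 0.184185…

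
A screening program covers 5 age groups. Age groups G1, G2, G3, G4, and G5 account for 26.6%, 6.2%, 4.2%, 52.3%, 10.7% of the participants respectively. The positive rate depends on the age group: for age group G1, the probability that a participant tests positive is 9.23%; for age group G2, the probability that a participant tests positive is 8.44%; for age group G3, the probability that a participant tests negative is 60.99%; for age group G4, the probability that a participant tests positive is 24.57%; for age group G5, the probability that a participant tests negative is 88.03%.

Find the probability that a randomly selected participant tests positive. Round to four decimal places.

P(T|G3) = 1 − 0.6099 = 0.3901.
P(T|G5) = 1 − 0.8803 = 0.1197.
By the law of total probability,
P(T) = P(T|G1)·P(G1) + P(T|G2)·P(G2) + P(T|G3)·P(G3) + P(T|G4)·P(G4) + P(T|G5)·P(G5)
      = 0.0923·0.266 + 0.0844·0.062 + 0.3901·0.042 + 0.2457·0.523 + 0.1197·0.107
      = 0.0245518 + 0.0052328 + 0.0163842 + 0.1285011 + 0.0128079 = 0.1874778

0.1875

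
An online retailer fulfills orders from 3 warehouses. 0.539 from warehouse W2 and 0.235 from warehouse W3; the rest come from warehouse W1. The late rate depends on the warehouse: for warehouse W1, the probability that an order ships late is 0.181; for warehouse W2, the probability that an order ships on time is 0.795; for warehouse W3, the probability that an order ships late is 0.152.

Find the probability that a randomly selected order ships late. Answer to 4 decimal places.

P(W1) = 1 − (0.539 + 0.235) = 0.226.
P(L|W2) = 1 − 0.795 = 0.205.
P(L) = P(L|W1)·P(W1) + P(L|W2)·P(W2) + P(L|W3)·P(W3)
      = 0.181·0.226 + 0.205·0.539 + 0.152·0.235
      = 0.040906 + 0.110495 + 0.03572 = 0.187121

P(L) ≈ 0.1871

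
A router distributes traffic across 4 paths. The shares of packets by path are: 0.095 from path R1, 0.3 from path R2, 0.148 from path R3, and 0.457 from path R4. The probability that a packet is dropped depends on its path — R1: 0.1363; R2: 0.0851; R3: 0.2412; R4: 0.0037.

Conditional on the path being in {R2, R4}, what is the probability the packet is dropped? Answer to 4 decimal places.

Let S = {R2, R4}.
P(S) = 0.3 + 0.457 = 0.757.
P(L ∩ S) = 0.0851·0.3 + 0.0037·0.457 = 0.02553 + 0.0016909 = 0.0272209.
P(L | S) = 0.0272209 / 0.757 = 0.035959…

P(L|S) ≈ 0.0360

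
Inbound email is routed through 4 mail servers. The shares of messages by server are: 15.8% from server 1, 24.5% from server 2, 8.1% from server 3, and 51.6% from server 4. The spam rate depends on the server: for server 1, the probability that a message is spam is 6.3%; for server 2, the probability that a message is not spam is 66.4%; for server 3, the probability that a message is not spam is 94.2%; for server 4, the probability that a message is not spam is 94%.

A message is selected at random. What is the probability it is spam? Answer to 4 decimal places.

P(S|2) = 1 − 0.664 = 0.336.
P(S|3) = 1 − 0.942 = 0.058.
P(S|4) = 1 − 0.94 = 0.06.
P(S) = P(S|1)·P(1) + P(S|2)·P(2) + P(S|3)·P(3) + P(S|4)·P(4)
      = 0.063·0.158 + 0.336·0.245 + 0.058·0.081 + 0.06·0.516
      = 0.009954 + 0.08232 + 0.004698 + 0.03096 = 0.127932

P(S) ≈ 0.1279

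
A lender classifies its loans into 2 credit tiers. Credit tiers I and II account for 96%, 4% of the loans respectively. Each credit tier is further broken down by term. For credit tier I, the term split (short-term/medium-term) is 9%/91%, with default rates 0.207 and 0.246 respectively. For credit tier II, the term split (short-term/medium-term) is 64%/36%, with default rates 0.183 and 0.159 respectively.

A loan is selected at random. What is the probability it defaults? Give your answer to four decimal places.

P(D) ≈ 0.2398

P(D|I) = 0.09·0.207 + 0.91·0.246 = 0.01863 + 0.22386 = 0.24249
P(D|II) = 0.64·0.183 + 0.36·0.159 = 0.11712 + 0.05724 = 0.17436
By total probability over the outer partition,
P(D) = 0.96·0.24249 + 0.04·0.17436
      = 0.2327904 + 0.0069744 = 0.2397648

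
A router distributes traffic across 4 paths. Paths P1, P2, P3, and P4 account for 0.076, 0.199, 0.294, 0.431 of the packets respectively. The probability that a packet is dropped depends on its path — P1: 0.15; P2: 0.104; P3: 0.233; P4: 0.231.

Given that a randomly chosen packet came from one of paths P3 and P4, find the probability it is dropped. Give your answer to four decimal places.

P(L|S) ≈ 0.2318

Let S = {P3, P4}.
P(S) = 0.294 + 0.431 = 0.725.
P(L ∩ S) = 0.233·0.294 + 0.231·0.431 = 0.068502 + 0.099561 = 0.168063.
P(L | S) = 0.168063 / 0.725 = 0.231811…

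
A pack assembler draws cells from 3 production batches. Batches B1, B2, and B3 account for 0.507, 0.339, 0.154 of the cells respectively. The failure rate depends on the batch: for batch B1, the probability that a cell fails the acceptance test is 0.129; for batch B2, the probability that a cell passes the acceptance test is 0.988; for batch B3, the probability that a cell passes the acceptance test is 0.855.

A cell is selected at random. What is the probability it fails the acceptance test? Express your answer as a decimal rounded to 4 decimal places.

P(F|B2) = 1 − 0.988 = 0.012.
P(F|B3) = 1 − 0.855 = 0.145.
P(F) = P(F|B1)·P(B1) + P(F|B2)·P(B2) + P(F|B3)·P(B3)
      = 0.129·0.507 + 0.012·0.339 + 0.145·0.154
      = 0.065403 + 0.004068 + 0.02233 = 0.091801

P(F) ≈ 0.0918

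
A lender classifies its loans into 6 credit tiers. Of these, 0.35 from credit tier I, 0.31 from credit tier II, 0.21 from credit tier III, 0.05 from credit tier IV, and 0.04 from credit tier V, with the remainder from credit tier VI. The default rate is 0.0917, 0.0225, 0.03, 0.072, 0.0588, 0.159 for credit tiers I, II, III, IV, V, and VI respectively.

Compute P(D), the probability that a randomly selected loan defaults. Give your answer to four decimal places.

P(VI) = 1 − (0.35 + 0.31 + 0.21 + 0.05 + 0.04) = 0.04.
P(D) = P(D|I)·P(I) + P(D|II)·P(II) + P(D|III)·P(III) + P(D|IV)·P(IV) + P(D|V)·P(V) + P(D|VI)·P(VI)
      = 0.0917·0.35 + 0.0225·0.31 + 0.03·0.21 + 0.072·0.05 + 0.0588·0.04 + 0.159·0.04
      = 0.032095 + 0.006975 + 0.0063 + 0.0036 + 0.002352 + 0.00636 = 0.057682

P(D) ≈ 0.0577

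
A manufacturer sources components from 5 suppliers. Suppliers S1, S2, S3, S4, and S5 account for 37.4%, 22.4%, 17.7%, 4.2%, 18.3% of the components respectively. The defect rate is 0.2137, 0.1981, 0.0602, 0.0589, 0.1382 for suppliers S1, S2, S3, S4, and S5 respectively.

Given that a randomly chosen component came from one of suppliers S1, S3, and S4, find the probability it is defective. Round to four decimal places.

P(D|S) ≈ 0.1569

Let S = {S1, S3, S4}.
P(S) = 0.374 + 0.177 + 0.042 = 0.593.
P(D ∩ S) = 0.2137·0.374 + 0.0602·0.177 + 0.0589·0.042 = 0.0799238 + 0.0106554 + 0.0024738 = 0.093053.
P(D | S) = 0.093053 / 0.593 = 0.156919…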